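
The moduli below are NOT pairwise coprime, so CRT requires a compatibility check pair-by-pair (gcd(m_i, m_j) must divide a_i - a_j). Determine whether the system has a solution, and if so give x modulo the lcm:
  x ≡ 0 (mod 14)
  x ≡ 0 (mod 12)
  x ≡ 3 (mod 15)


Moduli 14, 12, 15 are not pairwise coprime, so CRT works modulo lcm(m_i) when all pairwise compatibility conditions hold.
Pairwise compatibility: gcd(m_i, m_j) must divide a_i - a_j for every pair.
Merge one congruence at a time:
  Start: x ≡ 0 (mod 14).
  Combine with x ≡ 0 (mod 12): gcd(14, 12) = 2; 0 - 0 = 0, which IS divisible by 2, so compatible.
    Write x = 0 + 14·t and substitute into x ≡ 0 (mod 12): 14·t ≡ 0 − 0 = 0 (mod 12).
    Divide the congruence (and modulus) by g = 2: 7·t ≡ 0 (mod 6).
    Reduce coefficients mod 6: 1·t ≡ 0 (mod 6).
    So t ≡ 0 (mod 6).
    Then x = 0 + 14·0 = 0, valid modulo lcm(14, 12) = 84: x ≡ 0 (mod 84).
  Combine with x ≡ 3 (mod 15): gcd(84, 15) = 3; 3 - 0 = 3, which IS divisible by 3, so compatible.
    Write x = 0 + 84·t and substitute into x ≡ 3 (mod 15): 84·t ≡ 3 − 0 = 3 (mod 15).
    Divide the congruence (and modulus) by g = 3: 28·t ≡ 1 (mod 5).
    Reduce coefficients mod 5: 3·t ≡ 1 (mod 5).
    The inverse of 3 mod 5 is 2 (since 3·2 = 6 = 1·5 + 1), so t ≡ 2·1 = 2 ≡ 2 (mod 5).
    Then x = 0 + 84·2 = 168, valid modulo lcm(84, 15) = 420: x ≡ 168 (mod 420).
Verify: 168 mod 14 = 0, 168 mod 12 = 0, 168 mod 15 = 3.

x ≡ 168 (mod 420).


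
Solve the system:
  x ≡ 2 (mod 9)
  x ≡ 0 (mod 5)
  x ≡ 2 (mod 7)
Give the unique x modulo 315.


Moduli 9, 5, 7 are pairwise coprime; by CRT there is a unique solution modulo M = 9 · 5 · 7 = 315.
Solve pairwise, accumulating the modulus:
  Start with x ≡ 2 (mod 9).
  Combine with x ≡ 0 (mod 5): since gcd(9, 5) = 1, we get a unique residue mod 45.
    Write x = 2 + 9·t and substitute into x ≡ 0 (mod 5): 9·t ≡ 0 − 2 = -2 (mod 5).
    Reduce coefficients mod 5: 4·t ≡ 3 (mod 5).
    The inverse of 4 mod 5 is 4 (since 4·4 = 16 = 3·5 + 1), so t ≡ 4·3 = 12 ≡ 2 (mod 5).
    Then x = 2 + 9·2 = 20, valid modulo lcm(9, 5) = 45: x ≡ 20 (mod 45).
  Combine with x ≡ 2 (mod 7): since gcd(45, 7) = 1, we get a unique residue mod 315.
    Write x = 20 + 45·t and substitute into x ≡ 2 (mod 7): 45·t ≡ 2 − 20 = -18 (mod 7).
    Reduce coefficients mod 7: 3·t ≡ 3 (mod 7).
    The inverse of 3 mod 7 is 5 (since 3·5 = 15 = 2·7 + 1), so t ≡ 5·3 = 15 ≡ 1 (mod 7).
    Then x = 20 + 45·1 = 65, valid modulo lcm(45, 7) = 315: x ≡ 65 (mod 315).
Verify: 65 mod 9 = 2 ✓, 65 mod 5 = 0 ✓, 65 mod 7 = 2 ✓.

x ≡ 65 (mod 315).


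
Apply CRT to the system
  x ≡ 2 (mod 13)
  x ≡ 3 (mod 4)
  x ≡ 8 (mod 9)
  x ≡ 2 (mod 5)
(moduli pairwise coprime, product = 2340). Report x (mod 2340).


Product of moduli M = 13 · 4 · 9 · 5 = 2340.
Merge one congruence at a time:
  Start: x ≡ 2 (mod 13).
  Combine with x ≡ 3 (mod 4); new modulus lcm = 52.
    Write x = 2 + 13·t and substitute into x ≡ 3 (mod 4): 13·t ≡ 3 − 2 = 1 (mod 4).
    Reduce coefficients mod 4: 1·t ≡ 1 (mod 4).
    So t ≡ 1 (mod 4).
    Then x = 2 + 13·1 = 15, valid modulo lcm(13, 4) = 52: x ≡ 15 (mod 52).
  Combine with x ≡ 8 (mod 9); new modulus lcm = 468.
    Write x = 15 + 52·t and substitute into x ≡ 8 (mod 9): 52·t ≡ 8 − 15 = -7 (mod 9).
    Reduce coefficients mod 9: 7·t ≡ 2 (mod 9).
    The inverse of 7 mod 9 is 4 (since 7·4 = 28 = 3·9 + 1), so t ≡ 4·2 = 8 ≡ 8 (mod 9).
    Then x = 15 + 52·8 = 431, valid modulo lcm(52, 9) = 468: x ≡ 431 (mod 468).
  Combine with x ≡ 2 (mod 5); new modulus lcm = 2340.
    Write x = 431 + 468·t and substitute into x ≡ 2 (mod 5): 468·t ≡ 2 − 431 = -429 (mod 5).
    Reduce coefficients mod 5: 3·t ≡ 1 (mod 5).
    The inverse of 3 mod 5 is 2 (since 3·2 = 6 = 1·5 + 1), so t ≡ 2·1 = 2 ≡ 2 (mod 5).
    Then x = 431 + 468·2 = 1367, valid modulo lcm(468, 5) = 2340: x ≡ 1367 (mod 2340).
Verify against each original: 1367 mod 13 = 2, 1367 mod 4 = 3, 1367 mod 9 = 8, 1367 mod 5 = 2.

x ≡ 1367 (mod 2340).


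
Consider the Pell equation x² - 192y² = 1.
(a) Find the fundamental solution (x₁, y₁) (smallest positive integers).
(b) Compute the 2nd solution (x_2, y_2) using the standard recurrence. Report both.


Step 1: Find the fundamental solution (x₁, y₁) of x² - 192y² = 1.
  Expand √192 as a continued fraction. a₀ = ⌊√192⌋ = 13; iterate m_{k+1} = d_k·a_k − m_k, d_{k+1} = (192 − m_{k+1}²)/d_k, a_{k+1} = ⌊(a₀ + m_{k+1})/d_{k+1}⌋ (starting m₀ = 0, d₀ = 1), with convergents p_k = a_k·p_{k-1} + p_{k-2}, q_k = a_k·q_{k-1} + q_{k-2} (p₋₁ = 1, q₋₁ = 0):
  k = 0: a₀ = 13; p₀/q₀ = 13/1; p₀² − 192·q₀² = 169 − 192 = -23.
  k = 1: m = 13, d = 23, a = ⌊(13 + 13)/23⌋ = 1; p/q = (1·13 + 1)/(1·1 + 0) = 14/1; p² − 192·q² = 196 − 192 = 4.
  k = 2: m = 10, d = 4, a = ⌊(13 + 10)/4⌋ = 5; p/q = (5·14 + 13)/(5·1 + 1) = 83/6; p² − 192·q² = 6889 − 6912 = -23.
  k = 3: m = 10, d = 23, a = ⌊(13 + 10)/23⌋ = 1; p/q = (1·83 + 14)/(1·6 + 1) = 97/7; p² − 192·q² = 9409 − 9408 = 1.
  The first convergent with p² − 192·q² = 1 gives the fundamental solution (x₁, y₁) = (97, 7).
Step 2: Apply the recurrence (x_{n+1}, y_{n+1}) = (x₁x_n + 192y₁y_n, x₁y_n + y₁x_n) repeatedly.
  From (x_1, y_1) = (97, 7): x_2 = 97·97 + 192·7·7 = 18817; y_2 = 97·7 + 7·97 = 1358.
Step 3: Verify x_2² - 192·y_2² = 354079489 - 354079488 = 1 (should be 1). ✓

(x_1, y_1) = (97, 7); (x_2, y_2) = (18817, 1358).


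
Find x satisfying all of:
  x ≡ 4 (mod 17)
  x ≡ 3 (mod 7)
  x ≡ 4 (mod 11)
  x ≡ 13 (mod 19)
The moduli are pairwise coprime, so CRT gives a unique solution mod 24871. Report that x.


Product of moduli M = 17 · 7 · 11 · 19 = 24871.
Merge one congruence at a time:
  Start: x ≡ 4 (mod 17).
  Combine with x ≡ 3 (mod 7); new modulus lcm = 119.
    Write x = 4 + 17·t and substitute into x ≡ 3 (mod 7): 17·t ≡ 3 − 4 = -1 (mod 7).
    Reduce coefficients mod 7: 3·t ≡ 6 (mod 7).
    The inverse of 3 mod 7 is 5 (since 3·5 = 15 = 2·7 + 1), so t ≡ 5·6 = 30 ≡ 2 (mod 7).
    Then x = 4 + 17·2 = 38, valid modulo lcm(17, 7) = 119: x ≡ 38 (mod 119).
  Combine with x ≡ 4 (mod 11); new modulus lcm = 1309.
    Write x = 38 + 119·t and substitute into x ≡ 4 (mod 11): 119·t ≡ 4 − 38 = -34 (mod 11).
    Reduce coefficients mod 11: 9·t ≡ 10 (mod 11).
    The inverse of 9 mod 11 is 5 (since 9·5 = 45 = 4·11 + 1), so t ≡ 5·10 = 50 ≡ 6 (mod 11).
    Then x = 38 + 119·6 = 752, valid modulo lcm(119, 11) = 1309: x ≡ 752 (mod 1309).
  Combine with x ≡ 13 (mod 19); new modulus lcm = 24871.
    Write x = 752 + 1309·t and substitute into x ≡ 13 (mod 19): 1309·t ≡ 13 − 752 = -739 (mod 19).
    Reduce coefficients mod 19: 17·t ≡ 2 (mod 19).
    The inverse of 17 mod 19 is 9 (since 17·9 = 153 = 8·19 + 1), so t ≡ 9·2 = 18 ≡ 18 (mod 19).
    Then x = 752 + 1309·18 = 24314, valid modulo lcm(1309, 19) = 24871: x ≡ 24314 (mod 24871).
Verify against each original: 24314 mod 17 = 4, 24314 mod 7 = 3, 24314 mod 11 = 4, 24314 mod 19 = 13.

x ≡ 24314 (mod 24871).


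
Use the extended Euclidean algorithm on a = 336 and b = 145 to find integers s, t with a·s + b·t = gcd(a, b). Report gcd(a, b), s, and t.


Euclidean algorithm on (336, 145) — divide until remainder is 0:
  336 = 2 · 145 + 46
  145 = 3 · 46 + 7
  46 = 6 · 7 + 4
  7 = 1 · 4 + 3
  4 = 1 · 3 + 1
  3 = 3 · 1 + 0
gcd(336, 145) = 1.
Track Bezout coefficients alongside the remainders: start with r₀ = 336 = a·1 + b·0 (s = 1, t = 0) and r₁ = 145 = a·0 + b·1 (s = 0, t = 1); each new remainder r_{k+1} = r_{k-1} − q_k·r_k inherits s_{k+1} = s_{k-1} − q_k·s_k, t_{k+1} = t_{k-1} − q_k·t_k, so r_k = a·s_k + b·t_k at every step:
  q = 2: r = 46, s = 1 − 2·0 = 1, t = 0 − 2·1 = -2  (check: 336·1 + 145·(-2) = 46)
  q = 3: r = 7, s = 0 − 3·1 = -3, t = 1 − 3·(-2) = 7  (check: 336·(-3) + 145·7 = 7)
  q = 6: r = 4, s = 1 − 6·(-3) = 19, t = -2 − 6·7 = -44  (check: 336·19 + 145·(-44) = 4)
  q = 1: r = 3, s = -3 − 1·19 = -22, t = 7 − 1·(-44) = 51  (check: 336·(-22) + 145·51 = 3)
  q = 1: r = 1, s = 19 − 1·(-22) = 41, t = -44 − 1·51 = -95  (check: 336·41 + 145·(-95) = 1)
The row with r = 1 (the gcd) gives the Bezout coefficients s = 41, t = -95.
Result: 336 · (41) + 145 · (-95) = 1.

gcd(336, 145) = 1; s = 41, t = -95 (check: 336·41 + 145·(-95) = 1).


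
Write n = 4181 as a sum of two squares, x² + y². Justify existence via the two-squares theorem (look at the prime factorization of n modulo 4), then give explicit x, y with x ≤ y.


Step 1: Factor n = 4181 = 37 · 113.
Step 2: Check the mod-4 condition on each prime factor: 37 ≡ 1 (mod 4), exponent 1; 113 ≡ 1 (mod 4), exponent 1.
All primes ≡ 3 (mod 4) appear to even exponent (or don't appear), so by the two-squares theorem n IS expressible as a sum of two squares.
Step 3: Build a representation. Here n = 37 · 113 is a product of primes ≡ 1 (mod 4). Each prime p ≡ 1 (mod 4) is itself a sum of two squares; find a² by testing p − a² for a perfect square:
  37: 37 − 1² = 36 = 6² ⇒ 37 = 1² + 6².
  113: 113 − 1² = 112, 113 − 2² = 109, 113 − 3² = 104, 113 − 4² = 97, 113 − 5² = 88, 113 − 6² = 77, 113 − 7² = 64 = 8² ⇒ 113 = 7² + 8².
  Combine using the Brahmagupta–Fibonacci identity (a² + b²)(c² + d²) = (ac − bd)² + (ad + bc)² = (ac + bd)² + (ad − bc)²:
  37 · 113 = 4181: from (1² + 6²)(7² + 8²), take (1·7 − 6·8, 1·8 + 6·7) = (7 − 48, 8 + 42) = (-41, 50); dropping signs (only squares matter) gives (41, 50); check 41² + 50² = 1681 + 2500 = 4181 ✓.
Step 4: Order so x ≤ y and verify: 41² + 50² = 1681 + 2500 = 4181 = n. ✓

n = 4181 = 41² + 50² (one valid representation with x ≤ y).


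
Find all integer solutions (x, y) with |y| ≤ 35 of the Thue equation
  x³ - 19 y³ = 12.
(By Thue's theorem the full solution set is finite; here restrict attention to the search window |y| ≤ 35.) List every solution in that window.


The equation is x³ - 19y³ = 12. For fixed y, x³ = 19·y³ + 12, so a solution requires the RHS to be a perfect cube.
Strategy: iterate y from -35 to 35, compute RHS = 19·y³ + 12, and check whether it is a (positive or negative) perfect cube.
Check small values of y:
  y = 0: RHS = 12 is not a perfect cube.
  y = 1: RHS = 31 is not a perfect cube.
  y = -1: RHS = -7 is not a perfect cube.
  y = 2: RHS = 164 is not a perfect cube.
  y = -2: RHS = -140 is not a perfect cube.
  y = 3: RHS = 525 is not a perfect cube.
  y = -3: RHS = -501 is not a perfect cube.
Continuing the search up to |y| = 35 finds no solutions either.
No (x, y) in the scanned range satisfies the equation.

No integer solutions with |y| ≤ 35.


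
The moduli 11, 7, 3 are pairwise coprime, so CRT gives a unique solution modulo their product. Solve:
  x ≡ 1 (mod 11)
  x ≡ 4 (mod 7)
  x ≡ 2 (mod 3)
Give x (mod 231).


Moduli 11, 7, 3 are pairwise coprime; by CRT there is a unique solution modulo M = 11 · 7 · 3 = 231.
Solve pairwise, accumulating the modulus:
  Start with x ≡ 1 (mod 11).
  Combine with x ≡ 4 (mod 7): since gcd(11, 7) = 1, we get a unique residue mod 77.
    Write x = 1 + 11·t and substitute into x ≡ 4 (mod 7): 11·t ≡ 4 − 1 = 3 (mod 7).
    Reduce coefficients mod 7: 4·t ≡ 3 (mod 7).
    The inverse of 4 mod 7 is 2 (since 4·2 = 8 = 1·7 + 1), so t ≡ 2·3 = 6 ≡ 6 (mod 7).
    Then x = 1 + 11·6 = 67, valid modulo lcm(11, 7) = 77: x ≡ 67 (mod 77).
  Combine with x ≡ 2 (mod 3): since gcd(77, 3) = 1, we get a unique residue mod 231.
    Write x = 67 + 77·t and substitute into x ≡ 2 (mod 3): 77·t ≡ 2 − 67 = -65 (mod 3).
    Reduce coefficients mod 3: 2·t ≡ 1 (mod 3).
    The inverse of 2 mod 3 is 2 (since 2·2 = 4 = 1·3 + 1), so t ≡ 2·1 = 2 ≡ 2 (mod 3).
    Then x = 67 + 77·2 = 221, valid modulo lcm(77, 3) = 231: x ≡ 221 (mod 231).
Verify: 221 mod 11 = 1 ✓, 221 mod 7 = 4 ✓, 221 mod 3 = 2 ✓.

x ≡ 221 (mod 231).


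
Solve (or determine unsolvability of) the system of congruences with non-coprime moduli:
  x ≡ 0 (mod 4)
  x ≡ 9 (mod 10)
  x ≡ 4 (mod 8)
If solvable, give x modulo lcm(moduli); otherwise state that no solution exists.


Moduli 4, 10, 8 are not pairwise coprime, so CRT works modulo lcm(m_i) when all pairwise compatibility conditions hold.
Pairwise compatibility: gcd(m_i, m_j) must divide a_i - a_j for every pair.
Merge one congruence at a time:
  Start: x ≡ 0 (mod 4).
  Combine with x ≡ 9 (mod 10): gcd(4, 10) = 2, and 9 - 0 = 9 is NOT divisible by 2.
    ⇒ system is inconsistent (no integer solution).

No solution (the system is inconsistent).


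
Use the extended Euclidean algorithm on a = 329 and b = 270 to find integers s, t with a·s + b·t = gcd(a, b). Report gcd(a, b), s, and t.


Euclidean algorithm on (329, 270) — divide until remainder is 0:
  329 = 1 · 270 + 59
  270 = 4 · 59 + 34
  59 = 1 · 34 + 25
  34 = 1 · 25 + 9
  25 = 2 · 9 + 7
  9 = 1 · 7 + 2
  7 = 3 · 2 + 1
  2 = 2 · 1 + 0
gcd(329, 270) = 1.
Track Bezout coefficients alongside the remainders: start with r₀ = 329 = a·1 + b·0 (s = 1, t = 0) and r₁ = 270 = a·0 + b·1 (s = 0, t = 1); each new remainder r_{k+1} = r_{k-1} − q_k·r_k inherits s_{k+1} = s_{k-1} − q_k·s_k, t_{k+1} = t_{k-1} − q_k·t_k, so r_k = a·s_k + b·t_k at every step:
  q = 1: r = 59, s = 1 − 1·0 = 1, t = 0 − 1·1 = -1  (check: 329·1 + 270·(-1) = 59)
  q = 4: r = 34, s = 0 − 4·1 = -4, t = 1 − 4·(-1) = 5  (check: 329·(-4) + 270·5 = 34)
  q = 1: r = 25, s = 1 − 1·(-4) = 5, t = -1 − 1·5 = -6  (check: 329·5 + 270·(-6) = 25)
  q = 1: r = 9, s = -4 − 1·5 = -9, t = 5 − 1·(-6) = 11  (check: 329·(-9) + 270·11 = 9)
  q = 2: r = 7, s = 5 − 2·(-9) = 23, t = -6 − 2·11 = -28  (check: 329·23 + 270·(-28) = 7)
  q = 1: r = 2, s = -9 − 1·23 = -32, t = 11 − 1·(-28) = 39  (check: 329·(-32) + 270·39 = 2)
  q = 3: r = 1, s = 23 − 3·(-32) = 119, t = -28 − 3·39 = -145  (check: 329·119 + 270·(-145) = 1)
The row with r = 1 (the gcd) gives the Bezout coefficients s = 119, t = -145.
Result: 329 · (119) + 270 · (-145) = 1.

gcd(329, 270) = 1; s = 119, t = -145 (check: 329·119 + 270·(-145) = 1).


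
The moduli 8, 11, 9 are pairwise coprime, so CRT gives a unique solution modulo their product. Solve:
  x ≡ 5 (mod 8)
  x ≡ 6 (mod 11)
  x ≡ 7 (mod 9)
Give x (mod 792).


Moduli 8, 11, 9 are pairwise coprime; by CRT there is a unique solution modulo M = 8 · 11 · 9 = 792.
Solve pairwise, accumulating the modulus:
  Start with x ≡ 5 (mod 8).
  Combine with x ≡ 6 (mod 11): since gcd(8, 11) = 1, we get a unique residue mod 88.
    Write x = 5 + 8·t and substitute into x ≡ 6 (mod 11): 8·t ≡ 6 − 5 = 1 (mod 11).
    The inverse of 8 mod 11 is 7 (since 8·7 = 56 = 5·11 + 1), so t ≡ 7·1 = 7 ≡ 7 (mod 11).
    Then x = 5 + 8·7 = 61, valid modulo lcm(8, 11) = 88: x ≡ 61 (mod 88).
  Combine with x ≡ 7 (mod 9): since gcd(88, 9) = 1, we get a unique residue mod 792.
    Write x = 61 + 88·t and substitute into x ≡ 7 (mod 9): 88·t ≡ 7 − 61 = -54 (mod 9).
    Reduce coefficients mod 9: 7·t ≡ 0 (mod 9).
    The inverse of 7 mod 9 is 4 (since 7·4 = 28 = 3·9 + 1), so t ≡ 4·0 = 0 ≡ 0 (mod 9).
    Then x = 61 + 88·0 = 61, valid modulo lcm(88, 9) = 792: x ≡ 61 (mod 792).
Verify: 61 mod 8 = 5 ✓, 61 mod 11 = 6 ✓, 61 mod 9 = 7 ✓.

x ≡ 61 (mod 792).


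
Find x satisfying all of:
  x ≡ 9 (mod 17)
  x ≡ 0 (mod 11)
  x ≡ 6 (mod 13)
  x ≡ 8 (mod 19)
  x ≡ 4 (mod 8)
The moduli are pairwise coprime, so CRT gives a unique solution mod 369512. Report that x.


Product of moduli M = 17 · 11 · 13 · 19 · 8 = 369512.
Merge one congruence at a time:
  Start: x ≡ 9 (mod 17).
  Combine with x ≡ 0 (mod 11); new modulus lcm = 187.
    Write x = 9 + 17·t and substitute into x ≡ 0 (mod 11): 17·t ≡ 0 − 9 = -9 (mod 11).
    Reduce coefficients mod 11: 6·t ≡ 2 (mod 11).
    The inverse of 6 mod 11 is 2 (since 6·2 = 12 = 1·11 + 1), so t ≡ 2·2 = 4 ≡ 4 (mod 11).
    Then x = 9 + 17·4 = 77, valid modulo lcm(17, 11) = 187: x ≡ 77 (mod 187).
  Combine with x ≡ 6 (mod 13); new modulus lcm = 2431.
    Write x = 77 + 187·t and substitute into x ≡ 6 (mod 13): 187·t ≡ 6 − 77 = -71 (mod 13).
    Reduce coefficients mod 13: 5·t ≡ 7 (mod 13).
    The inverse of 5 mod 13 is 8 (since 5·8 = 40 = 3·13 + 1), so t ≡ 8·7 = 56 ≡ 4 (mod 13).
    Then x = 77 + 187·4 = 825, valid modulo lcm(187, 13) = 2431: x ≡ 825 (mod 2431).
  Combine with x ≡ 8 (mod 19); new modulus lcm = 46189.
    Write x = 825 + 2431·t and substitute into x ≡ 8 (mod 19): 2431·t ≡ 8 − 825 = -817 (mod 19).
    Reduce coefficients mod 19: 18·t ≡ 0 (mod 19).
    The inverse of 18 mod 19 is 18 (since 18·18 = 324 = 17·19 + 1), so t ≡ 18·0 = 0 ≡ 0 (mod 19).
    Then x = 825 + 2431·0 = 825, valid modulo lcm(2431, 19) = 46189: x ≡ 825 (mod 46189).
  Combine with x ≡ 4 (mod 8); new modulus lcm = 369512.
    Write x = 825 + 46189·t and substitute into x ≡ 4 (mod 8): 46189·t ≡ 4 − 825 = -821 (mod 8).
    Reduce coefficients mod 8: 5·t ≡ 3 (mod 8).
    The inverse of 5 mod 8 is 5 (since 5·5 = 25 = 3·8 + 1), so t ≡ 5·3 = 15 ≡ 7 (mod 8).
    Then x = 825 + 46189·7 = 324148, valid modulo lcm(46189, 8) = 369512: x ≡ 324148 (mod 369512).
Verify against each original: 324148 mod 17 = 9, 324148 mod 11 = 0, 324148 mod 13 = 6, 324148 mod 19 = 8, 324148 mod 8 = 4.

x ≡ 324148 (mod 369512).


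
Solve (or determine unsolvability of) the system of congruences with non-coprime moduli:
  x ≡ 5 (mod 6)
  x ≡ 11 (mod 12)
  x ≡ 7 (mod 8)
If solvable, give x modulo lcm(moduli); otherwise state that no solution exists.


Moduli 6, 12, 8 are not pairwise coprime, so CRT works modulo lcm(m_i) when all pairwise compatibility conditions hold.
Pairwise compatibility: gcd(m_i, m_j) must divide a_i - a_j for every pair.
Merge one congruence at a time:
  Start: x ≡ 5 (mod 6).
  Combine with x ≡ 11 (mod 12): gcd(6, 12) = 6; 11 - 5 = 6, which IS divisible by 6, so compatible.
    Write x = 5 + 6·t and substitute into x ≡ 11 (mod 12): 6·t ≡ 11 − 5 = 6 (mod 12).
    Divide the congruence (and modulus) by g = 6: 1·t ≡ 1 (mod 2).
    So t ≡ 1 (mod 2).
    Then x = 5 + 6·1 = 11, valid modulo lcm(6, 12) = 12: x ≡ 11 (mod 12).
  Combine with x ≡ 7 (mod 8): gcd(12, 8) = 4; 7 - 11 = -4, which IS divisible by 4, so compatible.
    Write x = 11 + 12·t and substitute into x ≡ 7 (mod 8): 12·t ≡ 7 − 11 = -4 (mod 8).
    Divide the congruence (and modulus) by g = 4: 3·t ≡ -1 (mod 2).
    Reduce coefficients mod 2: 1·t ≡ 1 (mod 2).
    So t ≡ 1 (mod 2).
    Then x = 11 + 12·1 = 23, valid modulo lcm(12, 8) = 24: x ≡ 23 (mod 24).
Verify: 23 mod 6 = 5, 23 mod 12 = 11, 23 mod 8 = 7.

x ≡ 23 (mod 24).


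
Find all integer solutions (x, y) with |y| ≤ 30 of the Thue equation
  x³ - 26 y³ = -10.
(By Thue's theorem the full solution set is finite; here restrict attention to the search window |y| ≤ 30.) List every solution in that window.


The equation is x³ - 26y³ = -10. For fixed y, x³ = 26·y³ − 10, so a solution requires the RHS to be a perfect cube.
Strategy: iterate y from -30 to 30, compute RHS = 26·y³ − 10, and check whether it is a (positive or negative) perfect cube.
Check small values of y:
  y = 0: RHS = -10 is not a perfect cube.
  y = 1: RHS = 16 is not a perfect cube.
  y = -1: RHS = -36 is not a perfect cube.
  y = 2: RHS = 198 is not a perfect cube.
  y = -2: RHS = -218 is not a perfect cube.
  y = 3: RHS = 692 is not a perfect cube.
  y = -3: RHS = -712 is not a perfect cube.
Continuing the search up to |y| = 30 finds no solutions either.
No (x, y) in the scanned range satisfies the equation.

No integer solutions with |y| ≤ 30.


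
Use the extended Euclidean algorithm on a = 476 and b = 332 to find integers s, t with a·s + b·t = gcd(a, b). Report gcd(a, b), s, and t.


Euclidean algorithm on (476, 332) — divide until remainder is 0:
  476 = 1 · 332 + 144
  332 = 2 · 144 + 44
  144 = 3 · 44 + 12
  44 = 3 · 12 + 8
  12 = 1 · 8 + 4
  8 = 2 · 4 + 0
gcd(476, 332) = 4.
Track Bezout coefficients alongside the remainders: start with r₀ = 476 = a·1 + b·0 (s = 1, t = 0) and r₁ = 332 = a·0 + b·1 (s = 0, t = 1); each new remainder r_{k+1} = r_{k-1} − q_k·r_k inherits s_{k+1} = s_{k-1} − q_k·s_k, t_{k+1} = t_{k-1} − q_k·t_k, so r_k = a·s_k + b·t_k at every step:
  q = 1: r = 144, s = 1 − 1·0 = 1, t = 0 − 1·1 = -1  (check: 476·1 + 332·(-1) = 144)
  q = 2: r = 44, s = 0 − 2·1 = -2, t = 1 − 2·(-1) = 3  (check: 476·(-2) + 332·3 = 44)
  q = 3: r = 12, s = 1 − 3·(-2) = 7, t = -1 − 3·3 = -10  (check: 476·7 + 332·(-10) = 12)
  q = 3: r = 8, s = -2 − 3·7 = -23, t = 3 − 3·(-10) = 33  (check: 476·(-23) + 332·33 = 8)
  q = 1: r = 4, s = 7 − 1·(-23) = 30, t = -10 − 1·33 = -43  (check: 476·30 + 332·(-43) = 4)
The row with r = 4 (the gcd) gives the Bezout coefficients s = 30, t = -43.
Result: 476 · (30) + 332 · (-43) = 4.

gcd(476, 332) = 4; s = 30, t = -43 (check: 476·30 + 332·(-43) = 4).


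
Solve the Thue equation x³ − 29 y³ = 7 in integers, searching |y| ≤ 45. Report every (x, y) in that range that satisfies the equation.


The equation is x³ - 29y³ = 7. For fixed y, x³ = 29·y³ + 7, so a solution requires the RHS to be a perfect cube.
Strategy: iterate y from -45 to 45, compute RHS = 29·y³ + 7, and check whether it is a (positive or negative) perfect cube.
Check small values of y:
  y = 0: RHS = 7 is not a perfect cube.
  y = 1: RHS = 36 is not a perfect cube.
  y = -1: RHS = -22 is not a perfect cube.
  y = 2: RHS = 239 is not a perfect cube.
  y = -2: RHS = -225 is not a perfect cube.
  y = 3: RHS = 790 is not a perfect cube.
  y = -3: RHS = -776 is not a perfect cube.
Continuing the search up to |y| = 45 finds no solutions either.
No (x, y) in the scanned range satisfies the equation.

No integer solutions with |y| ≤ 45.


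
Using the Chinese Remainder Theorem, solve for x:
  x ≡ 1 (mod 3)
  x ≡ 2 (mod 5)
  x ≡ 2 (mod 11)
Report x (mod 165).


Moduli 3, 5, 11 are pairwise coprime; by CRT there is a unique solution modulo M = 3 · 5 · 11 = 165.
Solve pairwise, accumulating the modulus:
  Start with x ≡ 1 (mod 3).
  Combine with x ≡ 2 (mod 5): since gcd(3, 5) = 1, we get a unique residue mod 15.
    Write x = 1 + 3·t and substitute into x ≡ 2 (mod 5): 3·t ≡ 2 − 1 = 1 (mod 5).
    The inverse of 3 mod 5 is 2 (since 3·2 = 6 = 1·5 + 1), so t ≡ 2·1 = 2 ≡ 2 (mod 5).
    Then x = 1 + 3·2 = 7, valid modulo lcm(3, 5) = 15: x ≡ 7 (mod 15).
  Combine with x ≡ 2 (mod 11): since gcd(15, 11) = 1, we get a unique residue mod 165.
    Write x = 7 + 15·t and substitute into x ≡ 2 (mod 11): 15·t ≡ 2 − 7 = -5 (mod 11).
    Reduce coefficients mod 11: 4·t ≡ 6 (mod 11).
    The inverse of 4 mod 11 is 3 (since 4·3 = 12 = 1·11 + 1), so t ≡ 3·6 = 18 ≡ 7 (mod 11).
    Then x = 7 + 15·7 = 112, valid modulo lcm(15, 11) = 165: x ≡ 112 (mod 165).
Verify: 112 mod 3 = 1 ✓, 112 mod 5 = 2 ✓, 112 mod 11 = 2 ✓.

x ≡ 112 (mod 165).


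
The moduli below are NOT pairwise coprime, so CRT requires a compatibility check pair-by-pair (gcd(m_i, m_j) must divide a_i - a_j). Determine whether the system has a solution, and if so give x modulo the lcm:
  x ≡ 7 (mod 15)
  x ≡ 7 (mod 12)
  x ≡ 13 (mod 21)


Moduli 15, 12, 21 are not pairwise coprime, so CRT works modulo lcm(m_i) when all pairwise compatibility conditions hold.
Pairwise compatibility: gcd(m_i, m_j) must divide a_i - a_j for every pair.
Merge one congruence at a time:
  Start: x ≡ 7 (mod 15).
  Combine with x ≡ 7 (mod 12): gcd(15, 12) = 3; 7 - 7 = 0, which IS divisible by 3, so compatible.
    Write x = 7 + 15·t and substitute into x ≡ 7 (mod 12): 15·t ≡ 7 − 7 = 0 (mod 12).
    Divide the congruence (and modulus) by g = 3: 5·t ≡ 0 (mod 4).
    Reduce coefficients mod 4: 1·t ≡ 0 (mod 4).
    So t ≡ 0 (mod 4).
    Then x = 7 + 15·0 = 7, valid modulo lcm(15, 12) = 60: x ≡ 7 (mod 60).
  Combine with x ≡ 13 (mod 21): gcd(60, 21) = 3; 13 - 7 = 6, which IS divisible by 3, so compatible.
    Write x = 7 + 60·t and substitute into x ≡ 13 (mod 21): 60·t ≡ 13 − 7 = 6 (mod 21).
    Divide the congruence (and modulus) by g = 3: 20·t ≡ 2 (mod 7).
    Reduce coefficients mod 7: 6·t ≡ 2 (mod 7).
    The inverse of 6 mod 7 is 6 (since 6·6 = 36 = 5·7 + 1), so t ≡ 6·2 = 12 ≡ 5 (mod 7).
    Then x = 7 + 60·5 = 307, valid modulo lcm(60, 21) = 420: x ≡ 307 (mod 420).
Verify: 307 mod 15 = 7, 307 mod 12 = 7, 307 mod 21 = 13.

x ≡ 307 (mod 420).


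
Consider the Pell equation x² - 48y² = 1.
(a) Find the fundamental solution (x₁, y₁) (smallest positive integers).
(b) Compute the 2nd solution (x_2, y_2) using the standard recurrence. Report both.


Step 1: Find the fundamental solution (x₁, y₁) of x² - 48y² = 1.
  Expand √48 as a continued fraction. a₀ = ⌊√48⌋ = 6; iterate m_{k+1} = d_k·a_k − m_k, d_{k+1} = (48 − m_{k+1}²)/d_k, a_{k+1} = ⌊(a₀ + m_{k+1})/d_{k+1}⌋ (starting m₀ = 0, d₀ = 1), with convergents p_k = a_k·p_{k-1} + p_{k-2}, q_k = a_k·q_{k-1} + q_{k-2} (p₋₁ = 1, q₋₁ = 0):
  k = 0: a₀ = 6; p₀/q₀ = 6/1; p₀² − 48·q₀² = 36 − 48 = -12.
  k = 1: m = 6, d = 12, a = ⌊(6 + 6)/12⌋ = 1; p/q = (1·6 + 1)/(1·1 + 0) = 7/1; p² − 48·q² = 49 − 48 = 1.
  The first convergent with p² − 48·q² = 1 gives the fundamental solution (x₁, y₁) = (7, 1).
Step 2: Apply the recurrence (x_{n+1}, y_{n+1}) = (x₁x_n + 48y₁y_n, x₁y_n + y₁x_n) repeatedly.
  From (x_1, y_1) = (7, 1): x_2 = 7·7 + 48·1·1 = 97; y_2 = 7·1 + 1·7 = 14.
Step 3: Verify x_2² - 48·y_2² = 9409 - 9408 = 1 (should be 1). ✓

(x_1, y_1) = (7, 1); (x_2, y_2) = (97, 14).


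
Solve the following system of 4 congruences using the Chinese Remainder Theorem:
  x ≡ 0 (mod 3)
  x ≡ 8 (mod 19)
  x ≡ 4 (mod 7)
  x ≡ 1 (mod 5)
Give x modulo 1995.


Product of moduli M = 3 · 19 · 7 · 5 = 1995.
Merge one congruence at a time:
  Start: x ≡ 0 (mod 3).
  Combine with x ≡ 8 (mod 19); new modulus lcm = 57.
    Write x = 0 + 3·t and substitute into x ≡ 8 (mod 19): 3·t ≡ 8 − 0 = 8 (mod 19).
    The inverse of 3 mod 19 is 13 (since 3·13 = 39 = 2·19 + 1), so t ≡ 13·8 = 104 ≡ 9 (mod 19).
    Then x = 0 + 3·9 = 27, valid modulo lcm(3, 19) = 57: x ≡ 27 (mod 57).
  Combine with x ≡ 4 (mod 7); new modulus lcm = 399.
    Write x = 27 + 57·t and substitute into x ≡ 4 (mod 7): 57·t ≡ 4 − 27 = -23 (mod 7).
    Reduce coefficients mod 7: 1·t ≡ 5 (mod 7).
    So t ≡ 5 (mod 7).
    Then x = 27 + 57·5 = 312, valid modulo lcm(57, 7) = 399: x ≡ 312 (mod 399).
  Combine with x ≡ 1 (mod 5); new modulus lcm = 1995.
    Write x = 312 + 399·t and substitute into x ≡ 1 (mod 5): 399·t ≡ 1 − 312 = -311 (mod 5).
    Reduce coefficients mod 5: 4·t ≡ 4 (mod 5).
    The inverse of 4 mod 5 is 4 (since 4·4 = 16 = 3·5 + 1), so t ≡ 4·4 = 16 ≡ 1 (mod 5).
    Then x = 312 + 399·1 = 711, valid modulo lcm(399, 5) = 1995: x ≡ 711 (mod 1995).
Verify against each original: 711 mod 3 = 0, 711 mod 19 = 8, 711 mod 7 = 4, 711 mod 5 = 1.

x ≡ 711 (mod 1995).


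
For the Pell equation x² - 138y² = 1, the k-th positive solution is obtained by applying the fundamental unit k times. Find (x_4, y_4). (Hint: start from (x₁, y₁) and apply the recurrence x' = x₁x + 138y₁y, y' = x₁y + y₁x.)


Step 1: Find the fundamental solution (x₁, y₁) of x² - 138y² = 1.
  Expand √138 as a continued fraction. a₀ = ⌊√138⌋ = 11; iterate m_{k+1} = d_k·a_k − m_k, d_{k+1} = (138 − m_{k+1}²)/d_k, a_{k+1} = ⌊(a₀ + m_{k+1})/d_{k+1}⌋ (starting m₀ = 0, d₀ = 1), with convergents p_k = a_k·p_{k-1} + p_{k-2}, q_k = a_k·q_{k-1} + q_{k-2} (p₋₁ = 1, q₋₁ = 0):
  k = 0: a₀ = 11; p₀/q₀ = 11/1; p₀² − 138·q₀² = 121 − 138 = -17.
  k = 1: m = 11, d = 17, a = ⌊(11 + 11)/17⌋ = 1; p/q = (1·11 + 1)/(1·1 + 0) = 12/1; p² − 138·q² = 144 − 138 = 6.
  k = 2: m = 6, d = 6, a = ⌊(11 + 6)/6⌋ = 2; p/q = (2·12 + 11)/(2·1 + 1) = 35/3; p² − 138·q² = 1225 − 1242 = -17.
  k = 3: m = 6, d = 17, a = ⌊(11 + 6)/17⌋ = 1; p/q = (1·35 + 12)/(1·3 + 1) = 47/4; p² − 138·q² = 2209 − 2208 = 1.
  The first convergent with p² − 138·q² = 1 gives the fundamental solution (x₁, y₁) = (47, 4).
Step 2: Apply the recurrence (x_{n+1}, y_{n+1}) = (x₁x_n + 138y₁y_n, x₁y_n + y₁x_n) repeatedly.
  From (x_1, y_1) = (47, 4): x_2 = 47·47 + 138·4·4 = 4417; y_2 = 47·4 + 4·47 = 376.
  From (x_2, y_2) = (4417, 376): x_3 = 47·4417 + 138·4·376 = 415151; y_3 = 47·376 + 4·4417 = 35340.
  From (x_3, y_3) = (415151, 35340): x_4 = 47·415151 + 138·4·35340 = 39019777; y_4 = 47·35340 + 4·415151 = 3321584.
Step 3: Verify x_4² - 138·y_4² = 1522542997129729 - 1522542997129728 = 1 (should be 1). ✓

(x_1, y_1) = (47, 4); (x_4, y_4) = (39019777, 3321584).


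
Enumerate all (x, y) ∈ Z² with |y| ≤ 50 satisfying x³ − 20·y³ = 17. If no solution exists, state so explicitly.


The equation is x³ - 20y³ = 17. For fixed y, x³ = 20·y³ + 17, so a solution requires the RHS to be a perfect cube.
Strategy: iterate y from -50 to 50, compute RHS = 20·y³ + 17, and check whether it is a (positive or negative) perfect cube.
Check small values of y:
  y = 0: RHS = 17 is not a perfect cube.
  y = 1: RHS = 37 is not a perfect cube.
  y = -1: RHS = -3 is not a perfect cube.
  y = 2: RHS = 177 is not a perfect cube.
  y = -2: RHS = -143 is not a perfect cube.
  y = 3: RHS = 557 is not a perfect cube.
  y = -3: RHS = -523 is not a perfect cube.
Continuing the search up to |y| = 50 finds no solutions either.
No (x, y) in the scanned range satisfies the equation.

No integer solutions with |y| ≤ 50.


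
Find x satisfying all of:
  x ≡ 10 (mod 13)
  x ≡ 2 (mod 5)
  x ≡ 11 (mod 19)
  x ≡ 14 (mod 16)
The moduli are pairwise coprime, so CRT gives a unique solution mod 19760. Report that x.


Product of moduli M = 13 · 5 · 19 · 16 = 19760.
Merge one congruence at a time:
  Start: x ≡ 10 (mod 13).
  Combine with x ≡ 2 (mod 5); new modulus lcm = 65.
    Write x = 10 + 13·t and substitute into x ≡ 2 (mod 5): 13·t ≡ 2 − 10 = -8 (mod 5).
    Reduce coefficients mod 5: 3·t ≡ 2 (mod 5).
    The inverse of 3 mod 5 is 2 (since 3·2 = 6 = 1·5 + 1), so t ≡ 2·2 = 4 ≡ 4 (mod 5).
    Then x = 10 + 13·4 = 62, valid modulo lcm(13, 5) = 65: x ≡ 62 (mod 65).
  Combine with x ≡ 11 (mod 19); new modulus lcm = 1235.
    Write x = 62 + 65·t and substitute into x ≡ 11 (mod 19): 65·t ≡ 11 − 62 = -51 (mod 19).
    Reduce coefficients mod 19: 8·t ≡ 6 (mod 19).
    The inverse of 8 mod 19 is 12 (since 8·12 = 96 = 5·19 + 1), so t ≡ 12·6 = 72 ≡ 15 (mod 19).
    Then x = 62 + 65·15 = 1037, valid modulo lcm(65, 19) = 1235: x ≡ 1037 (mod 1235).
  Combine with x ≡ 14 (mod 16); new modulus lcm = 19760.
    Write x = 1037 + 1235·t and substitute into x ≡ 14 (mod 16): 1235·t ≡ 14 − 1037 = -1023 (mod 16).
    Reduce coefficients mod 16: 3·t ≡ 1 (mod 16).
    The inverse of 3 mod 16 is 11 (since 3·11 = 33 = 2·16 + 1), so t ≡ 11·1 = 11 ≡ 11 (mod 16).
    Then x = 1037 + 1235·11 = 14622, valid modulo lcm(1235, 16) = 19760: x ≡ 14622 (mod 19760).
Verify against each original: 14622 mod 13 = 10, 14622 mod 5 = 2, 14622 mod 19 = 11, 14622 mod 16 = 14.

x ≡ 14622 (mod 19760).


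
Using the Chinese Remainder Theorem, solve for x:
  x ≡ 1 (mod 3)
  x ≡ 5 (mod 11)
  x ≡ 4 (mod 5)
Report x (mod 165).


Moduli 3, 11, 5 are pairwise coprime; by CRT there is a unique solution modulo M = 3 · 11 · 5 = 165.
Solve pairwise, accumulating the modulus:
  Start with x ≡ 1 (mod 3).
  Combine with x ≡ 5 (mod 11): since gcd(3, 11) = 1, we get a unique residue mod 33.
    Write x = 1 + 3·t and substitute into x ≡ 5 (mod 11): 3·t ≡ 5 − 1 = 4 (mod 11).
    The inverse of 3 mod 11 is 4 (since 3·4 = 12 = 1·11 + 1), so t ≡ 4·4 = 16 ≡ 5 (mod 11).
    Then x = 1 + 3·5 = 16, valid modulo lcm(3, 11) = 33: x ≡ 16 (mod 33).
  Combine with x ≡ 4 (mod 5): since gcd(33, 5) = 1, we get a unique residue mod 165.
    Write x = 16 + 33·t and substitute into x ≡ 4 (mod 5): 33·t ≡ 4 − 16 = -12 (mod 5).
    Reduce coefficients mod 5: 3·t ≡ 3 (mod 5).
    The inverse of 3 mod 5 is 2 (since 3·2 = 6 = 1·5 + 1), so t ≡ 2·3 = 6 ≡ 1 (mod 5).
    Then x = 16 + 33·1 = 49, valid modulo lcm(33, 5) = 165: x ≡ 49 (mod 165).
Verify: 49 mod 3 = 1 ✓, 49 mod 11 = 5 ✓, 49 mod 5 = 4 ✓.

x ≡ 49 (mod 165).


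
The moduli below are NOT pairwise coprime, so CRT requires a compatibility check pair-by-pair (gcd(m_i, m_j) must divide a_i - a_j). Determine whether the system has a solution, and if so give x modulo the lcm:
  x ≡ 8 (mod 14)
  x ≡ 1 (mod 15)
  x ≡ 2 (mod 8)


Moduli 14, 15, 8 are not pairwise coprime, so CRT works modulo lcm(m_i) when all pairwise compatibility conditions hold.
Pairwise compatibility: gcd(m_i, m_j) must divide a_i - a_j for every pair.
Merge one congruence at a time:
  Start: x ≡ 8 (mod 14).
  Combine with x ≡ 1 (mod 15): gcd(14, 15) = 1; 1 - 8 = -7, which IS divisible by 1, so compatible.
    Write x = 8 + 14·t and substitute into x ≡ 1 (mod 15): 14·t ≡ 1 − 8 = -7 (mod 15).
    Reduce coefficients mod 15: 14·t ≡ 8 (mod 15).
    The inverse of 14 mod 15 is 14 (since 14·14 = 196 = 13·15 + 1), so t ≡ 14·8 = 112 ≡ 7 (mod 15).
    Then x = 8 + 14·7 = 106, valid modulo lcm(14, 15) = 210: x ≡ 106 (mod 210).
  Combine with x ≡ 2 (mod 8): gcd(210, 8) = 2; 2 - 106 = -104, which IS divisible by 2, so compatible.
    Write x = 106 + 210·t and substitute into x ≡ 2 (mod 8): 210·t ≡ 2 − 106 = -104 (mod 8).
    Divide the congruence (and modulus) by g = 2: 105·t ≡ -52 (mod 4).
    Reduce coefficients mod 4: 1·t ≡ 0 (mod 4).
    So t ≡ 0 (mod 4).
    Then x = 106 + 210·0 = 106, valid modulo lcm(210, 8) = 840: x ≡ 106 (mod 840).
Verify: 106 mod 14 = 8, 106 mod 15 = 1, 106 mod 8 = 2.

x ≡ 106 (mod 840).


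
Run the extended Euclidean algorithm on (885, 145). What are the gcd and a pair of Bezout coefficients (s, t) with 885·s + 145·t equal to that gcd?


Euclidean algorithm on (885, 145) — divide until remainder is 0:
  885 = 6 · 145 + 15
  145 = 9 · 15 + 10
  15 = 1 · 10 + 5
  10 = 2 · 5 + 0
gcd(885, 145) = 5.
Track Bezout coefficients alongside the remainders: start with r₀ = 885 = a·1 + b·0 (s = 1, t = 0) and r₁ = 145 = a·0 + b·1 (s = 0, t = 1); each new remainder r_{k+1} = r_{k-1} − q_k·r_k inherits s_{k+1} = s_{k-1} − q_k·s_k, t_{k+1} = t_{k-1} − q_k·t_k, so r_k = a·s_k + b·t_k at every step:
  q = 6: r = 15, s = 1 − 6·0 = 1, t = 0 − 6·1 = -6  (check: 885·1 + 145·(-6) = 15)
  q = 9: r = 10, s = 0 − 9·1 = -9, t = 1 − 9·(-6) = 55  (check: 885·(-9) + 145·55 = 10)
  q = 1: r = 5, s = 1 − 1·(-9) = 10, t = -6 − 1·55 = -61  (check: 885·10 + 145·(-61) = 5)
The row with r = 5 (the gcd) gives the Bezout coefficients s = 10, t = -61.
Result: 885 · (10) + 145 · (-61) = 5.

gcd(885, 145) = 5; s = 10, t = -61 (check: 885·10 + 145·(-61) = 5).


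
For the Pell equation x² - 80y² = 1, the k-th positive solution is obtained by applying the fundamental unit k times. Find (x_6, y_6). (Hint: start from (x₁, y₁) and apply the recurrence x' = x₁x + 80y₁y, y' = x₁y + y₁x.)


Step 1: Find the fundamental solution (x₁, y₁) of x² - 80y² = 1.
  Expand √80 as a continued fraction. a₀ = ⌊√80⌋ = 8; iterate m_{k+1} = d_k·a_k − m_k, d_{k+1} = (80 − m_{k+1}²)/d_k, a_{k+1} = ⌊(a₀ + m_{k+1})/d_{k+1}⌋ (starting m₀ = 0, d₀ = 1), with convergents p_k = a_k·p_{k-1} + p_{k-2}, q_k = a_k·q_{k-1} + q_{k-2} (p₋₁ = 1, q₋₁ = 0):
  k = 0: a₀ = 8; p₀/q₀ = 8/1; p₀² − 80·q₀² = 64 − 80 = -16.
  k = 1: m = 8, d = 16, a = ⌊(8 + 8)/16⌋ = 1; p/q = (1·8 + 1)/(1·1 + 0) = 9/1; p² − 80·q² = 81 − 80 = 1.
  The first convergent with p² − 80·q² = 1 gives the fundamental solution (x₁, y₁) = (9, 1).
Step 2: Apply the recurrence (x_{n+1}, y_{n+1}) = (x₁x_n + 80y₁y_n, x₁y_n + y₁x_n) repeatedly.
  From (x_1, y_1) = (9, 1): x_2 = 9·9 + 80·1·1 = 161; y_2 = 9·1 + 1·9 = 18.
  From (x_2, y_2) = (161, 18): x_3 = 9·161 + 80·1·18 = 2889; y_3 = 9·18 + 1·161 = 323.
  From (x_3, y_3) = (2889, 323): x_4 = 9·2889 + 80·1·323 = 51841; y_4 = 9·323 + 1·2889 = 5796.
  From (x_4, y_4) = (51841, 5796): x_5 = 9·51841 + 80·1·5796 = 930249; y_5 = 9·5796 + 1·51841 = 104005.
  From (x_5, y_5) = (930249, 104005): x_6 = 9·930249 + 80·1·104005 = 16692641; y_6 = 9·104005 + 1·930249 = 1866294.
Step 3: Verify x_6² - 80·y_6² = 278644263554881 - 278644263554880 = 1 (should be 1). ✓

(x_1, y_1) = (9, 1); (x_6, y_6) = (16692641, 1866294).


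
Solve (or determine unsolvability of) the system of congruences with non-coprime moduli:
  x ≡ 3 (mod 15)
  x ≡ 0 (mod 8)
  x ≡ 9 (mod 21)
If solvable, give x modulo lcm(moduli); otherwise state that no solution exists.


Moduli 15, 8, 21 are not pairwise coprime, so CRT works modulo lcm(m_i) when all pairwise compatibility conditions hold.
Pairwise compatibility: gcd(m_i, m_j) must divide a_i - a_j for every pair.
Merge one congruence at a time:
  Start: x ≡ 3 (mod 15).
  Combine with x ≡ 0 (mod 8): gcd(15, 8) = 1; 0 - 3 = -3, which IS divisible by 1, so compatible.
    Write x = 3 + 15·t and substitute into x ≡ 0 (mod 8): 15·t ≡ 0 − 3 = -3 (mod 8).
    Reduce coefficients mod 8: 7·t ≡ 5 (mod 8).
    The inverse of 7 mod 8 is 7 (since 7·7 = 49 = 6·8 + 1), so t ≡ 7·5 = 35 ≡ 3 (mod 8).
    Then x = 3 + 15·3 = 48, valid modulo lcm(15, 8) = 120: x ≡ 48 (mod 120).
  Combine with x ≡ 9 (mod 21): gcd(120, 21) = 3; 9 - 48 = -39, which IS divisible by 3, so compatible.
    Write x = 48 + 120·t and substitute into x ≡ 9 (mod 21): 120·t ≡ 9 − 48 = -39 (mod 21).
    Divide the congruence (and modulus) by g = 3: 40·t ≡ -13 (mod 7).
    Reduce coefficients mod 7: 5·t ≡ 1 (mod 7).
    The inverse of 5 mod 7 is 3 (since 5·3 = 15 = 2·7 + 1), so t ≡ 3·1 = 3 ≡ 3 (mod 7).
    Then x = 48 + 120·3 = 408, valid modulo lcm(120, 21) = 840: x ≡ 408 (mod 840).
Verify: 408 mod 15 = 3, 408 mod 8 = 0, 408 mod 21 = 9.

x ≡ 408 (mod 840).


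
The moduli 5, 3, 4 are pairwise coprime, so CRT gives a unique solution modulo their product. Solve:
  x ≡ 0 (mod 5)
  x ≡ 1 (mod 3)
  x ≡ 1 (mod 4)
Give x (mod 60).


Moduli 5, 3, 4 are pairwise coprime; by CRT there is a unique solution modulo M = 5 · 3 · 4 = 60.
Solve pairwise, accumulating the modulus:
  Start with x ≡ 0 (mod 5).
  Combine with x ≡ 1 (mod 3): since gcd(5, 3) = 1, we get a unique residue mod 15.
    Write x = 0 + 5·t and substitute into x ≡ 1 (mod 3): 5·t ≡ 1 − 0 = 1 (mod 3).
    Reduce coefficients mod 3: 2·t ≡ 1 (mod 3).
    The inverse of 2 mod 3 is 2 (since 2·2 = 4 = 1·3 + 1), so t ≡ 2·1 = 2 ≡ 2 (mod 3).
    Then x = 0 + 5·2 = 10, valid modulo lcm(5, 3) = 15: x ≡ 10 (mod 15).
  Combine with x ≡ 1 (mod 4): since gcd(15, 4) = 1, we get a unique residue mod 60.
    Write x = 10 + 15·t and substitute into x ≡ 1 (mod 4): 15·t ≡ 1 − 10 = -9 (mod 4).
    Reduce coefficients mod 4: 3·t ≡ 3 (mod 4).
    The inverse of 3 mod 4 is 3 (since 3·3 = 9 = 2·4 + 1), so t ≡ 3·3 = 9 ≡ 1 (mod 4).
    Then x = 10 + 15·1 = 25, valid modulo lcm(15, 4) = 60: x ≡ 25 (mod 60).
Verify: 25 mod 5 = 0 ✓, 25 mod 3 = 1 ✓, 25 mod 4 = 1 ✓.

x ≡ 25 (mod 60).


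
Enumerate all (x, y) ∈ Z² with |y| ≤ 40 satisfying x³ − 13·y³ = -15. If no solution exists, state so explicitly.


The equation is x³ - 13y³ = -15. For fixed y, x³ = 13·y³ − 15, so a solution requires the RHS to be a perfect cube.
Strategy: iterate y from -40 to 40, compute RHS = 13·y³ − 15, and check whether it is a (positive or negative) perfect cube.
Check small values of y:
  y = 0: RHS = -15 is not a perfect cube.
  y = 1: RHS = -2 is not a perfect cube.
  y = -1: RHS = -28 is not a perfect cube.
  y = 2: RHS = 89 is not a perfect cube.
  y = -2: RHS = -119 is not a perfect cube.
  y = 3: RHS = 336 is not a perfect cube.
  y = -3: RHS = -366 is not a perfect cube.
Continuing the search up to |y| = 40 finds no solutions either.
No (x, y) in the scanned range satisfies the equation.

No integer solutions with |y| ≤ 40.
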